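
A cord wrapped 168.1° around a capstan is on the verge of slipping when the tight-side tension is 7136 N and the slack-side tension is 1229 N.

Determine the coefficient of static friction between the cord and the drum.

T₂/T₁ = e^{μβ} → μ = ln(T₂/T₁)/β.
β = 168.1° = 2.934 rad.
μ = ln(7136/1229)/2.934 = ln(5.806)/2.934 = 0.6.

μ ≈ 0.6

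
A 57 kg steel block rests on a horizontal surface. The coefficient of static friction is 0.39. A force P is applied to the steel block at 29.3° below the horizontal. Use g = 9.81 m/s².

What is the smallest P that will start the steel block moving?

P ≈ 320 N

N = m g + P sin α (the push presses the steel block into the horizontal surface).
At impending slip, P cos α = μ_s N = μ_s (m g + P sin α).
Solving: P (cos α − μ_s sin α) = μ_s m g → P = 0.39×559/(cos 29.3° − 0.39 sin 29.3°) = 218/0.6812 = 320 N.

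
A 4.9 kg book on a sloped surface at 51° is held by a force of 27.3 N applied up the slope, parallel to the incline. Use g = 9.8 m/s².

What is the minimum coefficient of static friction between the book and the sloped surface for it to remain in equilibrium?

μ_s,min ≈ 0.332

N = m g cos θ = 30.22 N.
Friction must make up the shortfall along the incline: f = m g sin θ − P = 37.32 − 27.3 = 10.02 N.
At the threshold f = μ_s N, so μ_s,min = 10.02/30.22 = 0.332.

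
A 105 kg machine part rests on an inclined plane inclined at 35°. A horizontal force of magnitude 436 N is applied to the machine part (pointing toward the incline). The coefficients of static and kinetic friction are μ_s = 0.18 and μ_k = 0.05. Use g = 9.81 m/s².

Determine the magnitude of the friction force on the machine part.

The horizontal push has a component P sin θ into the surface, so N = m g cos θ + P sin θ = 843.8 + 250.1 = 1094 N.
Parallel to the incline: P cos θ − m g sin θ = 357.2 − 590.8 = -233.7 N; the friction needed to balance this is 233.7 N acting up the slope.
Maximum static friction: μ_s N = 0.18 × 1094 = 196.9 N.
The required 233.7 N exceeds the static limit, so the machine part slides down-slope and f = μ_k N = 0.05×1094 = 54.7 N.

f ≈ 54.7 N (up the incline)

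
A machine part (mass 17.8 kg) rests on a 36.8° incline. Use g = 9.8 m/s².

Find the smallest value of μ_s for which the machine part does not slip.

μ_s,min ≈ 0.748

At the slip threshold m g sin θ = μ_s m g cos θ, so μ_s,min = tan θ.
μ_s,min = tan 36.8° = 0.748.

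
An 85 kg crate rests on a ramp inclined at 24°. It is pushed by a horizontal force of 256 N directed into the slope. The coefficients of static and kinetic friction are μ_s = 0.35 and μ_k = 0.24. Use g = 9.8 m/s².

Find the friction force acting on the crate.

Normal direction: N = m g cos θ + P sin θ = 865.1 N.
Parallel to the incline: P cos θ − m g sin θ = 233.9 − 338.8 = -104.9 N; the friction needed to balance this is 104.9 N acting up the slope.
The limit of static friction is μ_s N = 302.8 N.
|f_req| = 104.9 ≤ 302.8 N → the crate is in equilibrium; friction equals the required value.

f ≈ 105 N (up the incline)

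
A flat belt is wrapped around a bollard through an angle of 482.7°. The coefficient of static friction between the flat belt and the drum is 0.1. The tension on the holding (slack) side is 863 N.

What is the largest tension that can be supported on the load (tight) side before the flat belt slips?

At impending slip the capstan equation gives T₂/T₁ = e^{μβ} with β in radians.
β = 482.7° × π/180 = 8.425 rad.
e^{μβ} = e^{0.1×8.425} = 2.322.
T₂ = T₁ · e^{μβ} = 863 × 2.322 = 2000 N.

T_max ≈ 2000 N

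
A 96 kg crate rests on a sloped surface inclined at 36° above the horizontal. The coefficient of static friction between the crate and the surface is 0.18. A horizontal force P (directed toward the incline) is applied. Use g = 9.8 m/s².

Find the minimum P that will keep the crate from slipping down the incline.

The crate tends to slide down (tan θ > μ_s), so at the point of impending slip friction acts up-slope at its limit: f = μ_s N.
Perpendicular to the incline: N = m g cos θ + P sin θ.
Along the incline: P cos θ + μ_s N = m g sin θ, i.e. P cos θ + μ_s (m g cos θ + P sin θ) = m g sin θ.
Solving, P (cos θ + μ_s sin θ) = m g (sin θ − μ_s cos θ), so P = 941×0.4422/0.9148 = 455 N.

P_min ≈ 455 N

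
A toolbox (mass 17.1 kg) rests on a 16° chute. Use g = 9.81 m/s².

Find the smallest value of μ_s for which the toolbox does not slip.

At the slip threshold m g sin θ = μ_s m g cos θ, so μ_s,min = tan θ.
μ_s,min = tan 16° = 0.287.

μ_s,min ≈ 0.287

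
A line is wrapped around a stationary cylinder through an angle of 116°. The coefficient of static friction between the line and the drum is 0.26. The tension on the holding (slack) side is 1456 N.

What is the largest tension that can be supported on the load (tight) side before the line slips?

At impending slip the capstan equation gives T₂/T₁ = e^{μβ} with β in radians.
β = 116° × π/180 = 2.025 rad.
e^{μβ} = e^{0.26×2.025} = 1.693.
T₂ = T₁ · e^{μβ} = 1456 × 1.693 = 2460 N.

T_max ≈ 2460 N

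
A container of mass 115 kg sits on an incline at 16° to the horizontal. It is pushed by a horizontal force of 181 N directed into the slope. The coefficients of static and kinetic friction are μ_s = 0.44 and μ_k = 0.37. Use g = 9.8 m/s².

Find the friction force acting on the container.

The horizontal push has a component P sin θ into the surface, so N = m g cos θ + P sin θ = 1083 + 49.89 = 1133 N.
Along the incline, the net driving force (taking up-slope positive) is P cos θ − m g sin θ = 174 − 310.6 = -136.7 N, so equilibrium requires friction f = 136.7 N (up-slope).
The limit of static friction is μ_s N = 498.6 N.
|f_req| = 136.7 ≤ 498.6 N → the container is in equilibrium; friction equals the required value.

f ≈ 137 N (up the incline)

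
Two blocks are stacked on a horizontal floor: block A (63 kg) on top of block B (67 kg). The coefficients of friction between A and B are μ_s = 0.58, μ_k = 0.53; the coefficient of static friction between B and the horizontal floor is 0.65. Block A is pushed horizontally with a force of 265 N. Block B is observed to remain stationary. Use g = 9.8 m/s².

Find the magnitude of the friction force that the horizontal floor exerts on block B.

The normal force B exerts on A is simply A's weight, N₁ = 617.4 N.
So the A–B interface can sustain at most μ_s N₁ = 358.1 N of static friction.
Since P = 265 N ≤ 358.1 N, A does not slip on B; friction on A equals P = 265 N.
By Newton's third law B feels 265 N forward from A. With B stationary, the floor's static friction on B balances it: f₂ = 265 N (well within μ_s(m_A+m_B)g = 828.1 N).

f ≈ 265 N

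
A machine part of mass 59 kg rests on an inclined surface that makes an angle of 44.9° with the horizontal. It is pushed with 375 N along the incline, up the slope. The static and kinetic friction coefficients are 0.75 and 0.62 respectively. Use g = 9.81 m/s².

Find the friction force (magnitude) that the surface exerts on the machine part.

Normal force: N = m g cos θ = 59 × 9.81 × cos 44.9° = 410 N.
Parallel to the incline, ΣF = 0 gives f = m g sin θ − P = 408.6 − 375 = 33.55 N (up-slope positive).
Maximum static friction available: μ_s N = 0.75 × 410 = 307.5 N.
Since |33.55| ≤ 307.5 N, static friction is sufficient; f equals the required value, not μ_s N.

f ≈ 33.6 N (up the incline)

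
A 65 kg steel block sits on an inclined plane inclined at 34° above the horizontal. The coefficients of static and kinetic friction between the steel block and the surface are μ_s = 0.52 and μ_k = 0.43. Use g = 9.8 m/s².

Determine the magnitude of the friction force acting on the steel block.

f ≈ 227 N (up the incline)

Normal force: N = m g cos θ = 65 × 9.8 × cos 34° = 528.1 N.
Along the slope the weight component is m g sin θ = 356.2 N; friction must supply exactly this, acting up-slope.
The static-friction ceiling is μ_s N = 0.52 × 528.1 = 274.6 N.
|356.2| exceeds 274.6 N, so the steel block slips down-slope; friction is kinetic, f = μ_k N = 0.43×528.1 = 227 N.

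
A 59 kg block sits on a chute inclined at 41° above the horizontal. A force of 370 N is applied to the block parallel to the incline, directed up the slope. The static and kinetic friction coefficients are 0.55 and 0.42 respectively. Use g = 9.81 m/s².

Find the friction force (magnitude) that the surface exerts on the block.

The normal reaction is N = m g cos θ = 436.8 N.
The friction needed for equilibrium is m g sin θ − P = 379.7 − 370 = 9.72 N, measured positive up-slope.
The static-friction ceiling is μ_s N = 0.55 × 436.8 = 240.3 N.
Since |9.72| ≤ 240.3 N, the block remains in static equilibrium and friction takes exactly the required value.

f ≈ 9.72 N (up the incline)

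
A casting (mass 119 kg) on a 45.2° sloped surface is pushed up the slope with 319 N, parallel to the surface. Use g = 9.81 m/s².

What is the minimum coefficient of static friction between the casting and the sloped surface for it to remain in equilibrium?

N = m g cos θ = 822.6 N.
Friction must make up the shortfall along the incline: f = m g sin θ − P = 828.3 − 319 = 509.3 N.
At the threshold f = μ_s N, so μ_s,min = 509.3/822.6 = 0.619.

μ_s,min ≈ 0.619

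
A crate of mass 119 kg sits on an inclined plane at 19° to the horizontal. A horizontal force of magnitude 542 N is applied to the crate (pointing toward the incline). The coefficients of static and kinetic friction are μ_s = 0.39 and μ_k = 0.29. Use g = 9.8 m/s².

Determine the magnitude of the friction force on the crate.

Resolve perpendicular to the incline: N = m g cos θ + P sin θ = 119×9.8×cos 19° + 542×sin 19° = 1279 N.
Along the incline, the net driving force (taking up-slope positive) is P cos θ − m g sin θ = 512.5 − 379.7 = 132.8 N, so equilibrium requires friction f = -132.8 N (down-slope).
Maximum static friction: μ_s N = 0.39 × 1279 = 498.9 N.
|f_req| = 132.8 ≤ 498.9 N → the crate is in equilibrium; friction equals the required value.

f ≈ 133 N (down the incline)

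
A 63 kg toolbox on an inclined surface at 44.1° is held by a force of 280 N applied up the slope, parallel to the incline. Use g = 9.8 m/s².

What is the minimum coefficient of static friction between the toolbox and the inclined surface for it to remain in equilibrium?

N = m g cos θ = 443.4 N.
Friction must make up the shortfall along the incline: f = m g sin θ − P = 429.7 − 280 = 149.7 N.
At the threshold f = μ_s N, so μ_s,min = 149.7/443.4 = 0.338.

μ_s,min ≈ 0.338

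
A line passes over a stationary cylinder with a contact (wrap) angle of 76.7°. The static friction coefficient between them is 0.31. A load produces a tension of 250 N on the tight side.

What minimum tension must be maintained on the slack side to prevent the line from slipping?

Capstan equation at impending slip: T_tight/T_slack = e^{μβ}.
β = 76.7° = 1.339 rad; e^{μβ} = e^{0.31×1.339} = 1.514.
T_slack = T_tight / e^{μβ} = 250 / 1.514 = 165 N.

T_min ≈ 165 N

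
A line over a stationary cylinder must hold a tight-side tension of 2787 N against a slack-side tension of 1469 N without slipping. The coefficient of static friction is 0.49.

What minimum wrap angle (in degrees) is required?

T₂/T₁ = e^{μβ} → β = ln(T₂/T₁)/μ.
β = ln(2787/1469)/0.49 = 0.6404/0.49 = 1.307 rad.
In degrees: β = 1.307 × 180/π = 74.9°.

β_min ≈ 74.9°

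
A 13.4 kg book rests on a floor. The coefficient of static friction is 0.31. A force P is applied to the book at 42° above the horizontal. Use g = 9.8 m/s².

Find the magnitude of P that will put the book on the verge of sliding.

N = m g − P sin α (the pull lifts the book).
At impending slip, P cos α = μ_s N = μ_s (m g − P sin α).
Solving: P (cos α + μ_s sin α) = μ_s m g → P = 0.31×131/(cos 42° + 0.31 sin 42°) = 40.7/0.9506 = 42.8 N.

P ≈ 42.8 N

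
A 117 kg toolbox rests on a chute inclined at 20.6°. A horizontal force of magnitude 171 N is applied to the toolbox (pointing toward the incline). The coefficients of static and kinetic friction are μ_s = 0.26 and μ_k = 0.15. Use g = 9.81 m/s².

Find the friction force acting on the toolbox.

f ≈ 244 N (up the incline)

The horizontal push has a component P sin θ into the surface, so N = m g cos θ + P sin θ = 1074 + 60.16 = 1135 N.
Along the incline, the net driving force (taking up-slope positive) is P cos θ − m g sin θ = 160.1 − 403.8 = -243.8 N, so equilibrium requires friction f = 243.8 N (up-slope).
Maximum static friction: μ_s N = 0.26 × 1135 = 295 N.
Since 243.8 N is within the 295 N limit, the toolbox stays put and friction is exactly 244 N.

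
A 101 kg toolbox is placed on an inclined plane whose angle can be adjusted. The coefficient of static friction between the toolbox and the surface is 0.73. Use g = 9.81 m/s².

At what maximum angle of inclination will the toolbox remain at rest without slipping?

At the slip threshold, m g sin θ = μ_s · m g cos θ, so tan θ = μ_s.
θ_max = arctan(0.73) = 36.1°.

θ_max ≈ 36.1°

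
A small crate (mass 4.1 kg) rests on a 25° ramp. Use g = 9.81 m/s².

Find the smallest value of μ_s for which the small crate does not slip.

μ_s,min ≈ 0.466

At the slip threshold m g sin θ = μ_s m g cos θ, so μ_s,min = tan θ.
μ_s,min = tan 25° = 0.466.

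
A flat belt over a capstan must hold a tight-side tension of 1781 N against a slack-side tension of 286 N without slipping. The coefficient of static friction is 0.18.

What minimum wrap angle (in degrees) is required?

β_min ≈ 582°

T₂/T₁ = e^{μβ} → β = ln(T₂/T₁)/μ.
β = ln(1781/286)/0.18 = 1.829/0.18 = 10.16 rad.
In degrees: β = 10.16 × 180/π = 582°.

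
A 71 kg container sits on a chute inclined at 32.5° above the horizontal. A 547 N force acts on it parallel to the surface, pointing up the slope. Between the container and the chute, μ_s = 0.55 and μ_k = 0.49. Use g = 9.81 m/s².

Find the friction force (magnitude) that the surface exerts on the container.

The normal reaction is N = m g cos θ = 587.4 N.
The friction needed for equilibrium is m g sin θ − P = 374.2 − 547 = -172.8 N, measured positive up-slope.
Maximum static friction available: μ_s N = 0.55 × 587.4 = 323.1 N.
Since |-172.8| ≤ 323.1 N, static friction is sufficient; f equals the required value, not μ_s N.

f ≈ 173 N (down the incline)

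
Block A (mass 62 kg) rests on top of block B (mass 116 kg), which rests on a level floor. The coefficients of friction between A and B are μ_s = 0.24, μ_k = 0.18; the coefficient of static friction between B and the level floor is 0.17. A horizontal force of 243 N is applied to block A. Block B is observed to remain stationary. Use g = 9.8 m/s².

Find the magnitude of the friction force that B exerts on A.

f ≈ 109 N

Between the blocks, N₁ = m_A g = 607.6 N.
So the A–B interface can sustain at most μ_s N₁ = 145.8 N of static friction.
Since P = 243 N > 145.8 N, A slides on B; the A–B friction is kinetic: f₁ = μ_k N₁ = 0.18×607.6 = 109 N.
B experiences an equal 109 N forward from A (third law). B is in equilibrium, so the floor supplies f₂ = 109 N of static friction (limit μ_s(m_A+m_B)g = 296.5 N, not exceeded).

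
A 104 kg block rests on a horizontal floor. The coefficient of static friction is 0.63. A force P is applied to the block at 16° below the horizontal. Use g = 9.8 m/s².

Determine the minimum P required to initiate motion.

P ≈ 815 N

N = m g + P sin α (the push presses the block into the horizontal floor).
At impending slip, P cos α = μ_s N = μ_s (m g + P sin α).
Solving: P (cos α − μ_s sin α) = μ_s m g → P = 0.63×1020/(cos 16° − 0.63 sin 16°) = 642/0.7876 = 815 N.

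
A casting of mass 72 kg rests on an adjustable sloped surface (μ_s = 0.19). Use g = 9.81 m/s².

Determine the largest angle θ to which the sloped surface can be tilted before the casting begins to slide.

At the slip threshold, m g sin θ = μ_s · m g cos θ, so tan θ = μ_s.
θ_max = arctan(0.19) = 10.8°.

θ_max ≈ 10.8°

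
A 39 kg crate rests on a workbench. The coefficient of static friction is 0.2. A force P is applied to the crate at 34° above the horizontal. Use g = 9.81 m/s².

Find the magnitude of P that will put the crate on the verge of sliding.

N = m g − P sin α (the pull lifts the crate).
At impending slip, P cos α = μ_s N = μ_s (m g − P sin α).
Solving: P (cos α + μ_s sin α) = μ_s m g → P = 0.2×383/(cos 34° + 0.2 sin 34°) = 76.5/0.9409 = 81.3 N.

P ≈ 81.3 N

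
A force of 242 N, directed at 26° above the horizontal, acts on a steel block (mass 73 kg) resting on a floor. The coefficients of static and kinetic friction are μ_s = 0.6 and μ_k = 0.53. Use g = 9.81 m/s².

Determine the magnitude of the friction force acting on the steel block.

The vertical component of P reduces the normal force: N = m g − P sin α = 716.1 − 106.1 = 610 N.
Horizontally, friction must balance P cos α = 217.5 N.
The static-friction limit is μ_s N = 366 N.
217.5 ≤ 366 N → static; friction equals the required 218 N.

f ≈ 218 N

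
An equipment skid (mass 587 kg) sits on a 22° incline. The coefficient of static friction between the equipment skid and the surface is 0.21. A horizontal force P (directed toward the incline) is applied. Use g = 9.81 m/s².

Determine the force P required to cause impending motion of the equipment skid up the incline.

At impending motion up the slope, friction acts down-slope at its limit: f = μ_s N.
Perpendicular to the incline: N = m g cos θ + P sin θ.
Along the incline: P cos θ = m g sin θ + μ_s N = m g sin θ + μ_s (m g cos θ + P sin θ).
Solving, P (cos θ − μ_s sin θ) = m g (sin θ + μ_s cos θ), so P = 587×9.81×(sin 22° + 0.21 cos 22°)/(cos 22° − 0.21 sin 22°) = 5760×0.5693/0.8485 = 3860 N.

P ≈ 3860 N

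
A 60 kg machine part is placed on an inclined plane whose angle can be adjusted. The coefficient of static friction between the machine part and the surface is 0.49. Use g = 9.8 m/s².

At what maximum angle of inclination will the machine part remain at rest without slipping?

θ_max ≈ 26.1°

At the slip threshold, m g sin θ = μ_s · m g cos θ, so tan θ = μ_s.
θ_max = arctan(0.49) = 26.1°.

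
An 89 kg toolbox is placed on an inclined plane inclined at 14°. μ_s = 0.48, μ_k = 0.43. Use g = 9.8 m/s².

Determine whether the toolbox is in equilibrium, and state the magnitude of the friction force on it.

N = m g cos θ = 846 N.
Down-slope weight component: m g sin θ = 211 N.
μ_s N = 406 N.
211 ≤ 406 N, so it stays put; friction = 211 N.

f ≈ 211 N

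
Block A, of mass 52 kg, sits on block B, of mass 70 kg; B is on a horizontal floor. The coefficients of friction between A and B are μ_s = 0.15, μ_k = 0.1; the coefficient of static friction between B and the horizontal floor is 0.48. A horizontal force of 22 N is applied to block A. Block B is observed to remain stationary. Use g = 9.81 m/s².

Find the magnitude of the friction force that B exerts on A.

f ≈ 22 N

Between the blocks, N₁ = m_A g = 510.1 N.
Maximum static friction on A from B: μ_s N₁ = 0.15×510.1 = 76.52 N.
Since P = 22 N ≤ 76.52 N, A does not slip on B; friction on A equals P = 22 N.
B experiences an equal 22 N forward from A (third law). B is in equilibrium, so the floor supplies f₂ = 22 N of static friction (limit μ_s(m_A+m_B)g = 574.5 N, not exceeded).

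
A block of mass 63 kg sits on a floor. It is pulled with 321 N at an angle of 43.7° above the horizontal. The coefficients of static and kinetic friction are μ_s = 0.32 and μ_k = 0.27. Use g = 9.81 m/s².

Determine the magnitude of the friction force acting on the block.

Vertical equilibrium gives N = m g − P sin α = 396.3 N.
The horizontal driving force is P cos α = 232.1 N, so equilibrium needs friction f = 232.1 N.
μ_s N = 0.32 × 396.3 = 126.8 N.
232.1 > 126.8 N → the block slides; f = μ_k N = 0.27×396.3 = 107 N.

f ≈ 107 N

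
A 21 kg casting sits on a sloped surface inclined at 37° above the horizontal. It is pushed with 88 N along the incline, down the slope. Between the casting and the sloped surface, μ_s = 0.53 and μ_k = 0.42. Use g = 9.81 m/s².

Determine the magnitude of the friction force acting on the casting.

Normal force: N = m g cos θ = 21 × 9.81 × cos 37° = 164.5 N.
For equilibrium along the incline the friction force must supply f = m g sin θ + P = 124 + 88 = 212 N (positive meaning up-slope).
Static friction can supply at most μ_s N = 87.2 N.
Since |212| > 87.2 N, static friction cannot hold it; the casting slides down the incline and kinetic friction applies: f = μ_k N = 0.42 × 164.5 = 69.1 N.

f ≈ 69.1 N (up the incline)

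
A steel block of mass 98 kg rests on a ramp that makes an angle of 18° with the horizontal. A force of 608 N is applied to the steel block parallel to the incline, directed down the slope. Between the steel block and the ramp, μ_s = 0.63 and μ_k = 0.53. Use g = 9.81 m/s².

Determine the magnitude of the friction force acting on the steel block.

f ≈ 485 N (up the incline)

Perpendicular to the surface, N = m g cos θ = 98·9.81·cos 18° = 914.3 N.
Parallel to the incline, ΣF = 0 gives f = m g sin θ + P = 297.1 + 608 = 905.1 N (up-slope positive).
Maximum static friction available: μ_s N = 0.63 × 914.3 = 576 N.
Since |905.1| > 576 N, static friction cannot hold it; the steel block slides down the incline and kinetic friction applies: f = μ_k N = 0.53 × 914.3 = 485 N.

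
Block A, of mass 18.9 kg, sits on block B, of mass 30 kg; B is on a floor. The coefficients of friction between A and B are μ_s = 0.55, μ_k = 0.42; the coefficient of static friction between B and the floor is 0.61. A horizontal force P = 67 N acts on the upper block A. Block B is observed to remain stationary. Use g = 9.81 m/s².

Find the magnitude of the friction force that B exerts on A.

Normal force at the A–B interface: N₁ = m_A g = 185.4 N.
So the A–B interface can sustain at most μ_s N₁ = 102 N of static friction.
Since P = 67 N ≤ 102 N, A does not slip on B; friction on A equals P = 67 N.
By Newton's third law B feels 67 N forward from A. With B stationary, the floor's static friction on B balances it: f₂ = 67 N (well within μ_s(m_A+m_B)g = 292.6 N).

f ≈ 67 N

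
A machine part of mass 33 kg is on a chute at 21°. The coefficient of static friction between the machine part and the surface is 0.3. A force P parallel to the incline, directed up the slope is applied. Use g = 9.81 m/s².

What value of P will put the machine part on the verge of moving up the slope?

At impending motion up the slope, friction acts down-slope at its limit: f = μ_s N.
P is parallel to the surface, so N = m g cos θ = 302 N.
Along the incline: P = m g sin θ + μ_s N = 116 + 0.3×302 = 207 N.

P ≈ 207 N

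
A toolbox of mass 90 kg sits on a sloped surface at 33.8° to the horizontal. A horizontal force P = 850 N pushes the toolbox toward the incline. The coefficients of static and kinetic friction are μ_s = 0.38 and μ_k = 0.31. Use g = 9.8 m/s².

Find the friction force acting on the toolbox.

f ≈ 216 N (down the incline)

Normal direction: N = m g cos θ + P sin θ = 1206 N.
Along the incline, the net driving force (taking up-slope positive) is P cos θ − m g sin θ = 706.3 − 490.7 = 215.7 N, so equilibrium requires friction f = -215.7 N (down-slope).
The limit of static friction is μ_s N = 458.2 N.
Since 215.7 N is within the 458.2 N limit, the toolbox stays put and friction is exactly 216 N.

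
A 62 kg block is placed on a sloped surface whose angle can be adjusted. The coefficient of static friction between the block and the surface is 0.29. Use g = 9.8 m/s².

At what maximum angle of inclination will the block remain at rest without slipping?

θ_max ≈ 16.2°

At the slip threshold, m g sin θ = μ_s · m g cos θ, so tan θ = μ_s.
θ_max = arctan(0.29) = 16.2°.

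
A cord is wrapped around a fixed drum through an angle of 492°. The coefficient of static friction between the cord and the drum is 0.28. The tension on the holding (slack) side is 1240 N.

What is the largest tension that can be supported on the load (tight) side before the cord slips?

T_max ≈ 13700 N

At impending slip the capstan equation gives T₂/T₁ = e^{μβ} with β in radians.
β = 492° × π/180 = 8.587 rad.
e^{μβ} = e^{0.28×8.587} = 11.07.
T₂ = T₁ · e^{μβ} = 1240 × 11.07 = 13700 N.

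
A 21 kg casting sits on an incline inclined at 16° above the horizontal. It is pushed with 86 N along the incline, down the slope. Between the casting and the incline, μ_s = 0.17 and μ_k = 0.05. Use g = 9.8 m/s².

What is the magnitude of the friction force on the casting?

f ≈ 9.89 N (up the incline)

The normal reaction is N = m g cos θ = 197.8 N.
For equilibrium along the incline the friction force must supply f = m g sin θ + P = 56.73 + 86 = 142.7 N (positive meaning up-slope).
Static friction can supply at most μ_s N = 33.63 N.
Since |142.7| > 33.63 N, static friction cannot hold it; the casting slides down the incline and kinetic friction applies: f = μ_k N = 0.05 × 197.8 = 9.89 N.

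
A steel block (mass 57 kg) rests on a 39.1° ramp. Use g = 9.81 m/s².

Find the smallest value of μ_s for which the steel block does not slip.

μ_s,min ≈ 0.813

At the slip threshold m g sin θ = μ_s m g cos θ, so μ_s,min = tan θ.
μ_s,min = tan 39.1° = 0.813.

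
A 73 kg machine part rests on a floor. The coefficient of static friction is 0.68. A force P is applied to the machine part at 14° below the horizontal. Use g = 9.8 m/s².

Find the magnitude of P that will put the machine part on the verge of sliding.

P ≈ 604 N

N = m g + P sin α (the push presses the machine part into the floor).
At impending slip, P cos α = μ_s N = μ_s (m g + P sin α).
Solving: P (cos α − μ_s sin α) = μ_s m g → P = 0.68×715/(cos 14° − 0.68 sin 14°) = 486/0.8058 = 604 N.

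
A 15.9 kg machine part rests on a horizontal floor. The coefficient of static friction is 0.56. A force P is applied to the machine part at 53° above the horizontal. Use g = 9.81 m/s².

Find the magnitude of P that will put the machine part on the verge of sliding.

N = m g − P sin α (the pull lifts the machine part).
At impending slip, P cos α = μ_s N = μ_s (m g − P sin α).
Solving: P (cos α + μ_s sin α) = μ_s m g → P = 0.56×156/(cos 53° + 0.56 sin 53°) = 87.3/1.049 = 83.3 N.

P ≈ 83.3 N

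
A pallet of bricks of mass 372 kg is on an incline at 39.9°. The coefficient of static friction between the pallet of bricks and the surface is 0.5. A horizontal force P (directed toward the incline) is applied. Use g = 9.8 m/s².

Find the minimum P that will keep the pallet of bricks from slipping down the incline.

The pallet of bricks tends to slide down (tan θ > μ_s), so at the point of impending slip friction acts up-slope at its limit: f = μ_s N.
Perpendicular to the incline: N = m g cos θ + P sin θ.
Along the incline: P cos θ + μ_s N = m g sin θ, i.e. P cos θ + μ_s (m g cos θ + P sin θ) = m g sin θ.
Solving, P (cos θ + μ_s sin θ) = m g (sin θ − μ_s cos θ), so P = 3650×0.2579/1.088 = 864 N.

P_min ≈ 864 N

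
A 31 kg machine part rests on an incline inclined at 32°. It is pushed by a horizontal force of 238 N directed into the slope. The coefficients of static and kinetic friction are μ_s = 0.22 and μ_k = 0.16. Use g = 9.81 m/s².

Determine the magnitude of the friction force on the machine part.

f ≈ 40.7 N (down the incline)

Resolve perpendicular to the incline: N = m g cos θ + P sin θ = 31×9.81×cos 32° + 238×sin 32° = 384 N.
Parallel to the incline: P cos θ − m g sin θ = 201.8 − 161.2 = 40.68 N; the friction needed to balance this is 40.68 N acting down the slope.
The limit of static friction is μ_s N = 84.48 N.
Since 40.68 N is within the 84.48 N limit, the machine part stays put and friction is exactly 40.7 N.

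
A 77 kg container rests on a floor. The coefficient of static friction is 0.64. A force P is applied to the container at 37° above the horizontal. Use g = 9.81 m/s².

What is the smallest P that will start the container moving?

N = m g − P sin α (the pull lifts the container).
At impending slip, P cos α = μ_s N = μ_s (m g − P sin α).
Solving: P (cos α + μ_s sin α) = μ_s m g → P = 0.64×755/(cos 37° + 0.64 sin 37°) = 483/1.184 = 408 N.

P ≈ 408 N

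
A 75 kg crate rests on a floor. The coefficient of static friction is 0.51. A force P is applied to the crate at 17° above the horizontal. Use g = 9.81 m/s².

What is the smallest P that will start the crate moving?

P ≈ 339 N

N = m g − P sin α (the pull lifts the crate).
At impending slip, P cos α = μ_s N = μ_s (m g − P sin α).
Solving: P (cos α + μ_s sin α) = μ_s m g → P = 0.51×736/(cos 17° + 0.51 sin 17°) = 375/1.105 = 339 N.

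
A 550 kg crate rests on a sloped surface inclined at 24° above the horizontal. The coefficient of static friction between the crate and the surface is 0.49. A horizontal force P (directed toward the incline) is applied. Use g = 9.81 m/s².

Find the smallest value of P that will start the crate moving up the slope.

At impending motion up the slope, friction acts down-slope at its limit: f = μ_s N.
Perpendicular to the incline: N = m g cos θ + P sin θ.
Along the incline: P cos θ = m g sin θ + μ_s N = m g sin θ + μ_s (m g cos θ + P sin θ).
Solving, P (cos θ − μ_s sin θ) = m g (sin θ + μ_s cos θ), so P = 550×9.81×(sin 24° + 0.49 cos 24°)/(cos 24° − 0.49 sin 24°) = 5400×0.8544/0.7142 = 6450 N.

P ≈ 6450 N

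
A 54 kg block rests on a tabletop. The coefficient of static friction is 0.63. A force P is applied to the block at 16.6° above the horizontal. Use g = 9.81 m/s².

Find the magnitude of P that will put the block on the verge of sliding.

N = m g − P sin α (the pull lifts the block).
At impending slip, P cos α = μ_s N = μ_s (m g − P sin α).
Solving: P (cos α + μ_s sin α) = μ_s m g → P = 0.63×530/(cos 16.6° + 0.63 sin 16.6°) = 334/1.138 = 293 N.

P ≈ 293 N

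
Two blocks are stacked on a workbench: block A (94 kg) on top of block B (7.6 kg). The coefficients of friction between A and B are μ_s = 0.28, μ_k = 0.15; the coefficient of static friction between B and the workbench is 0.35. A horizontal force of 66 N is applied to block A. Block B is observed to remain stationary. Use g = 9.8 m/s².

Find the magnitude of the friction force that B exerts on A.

f ≈ 66 N

The normal force B exerts on A is simply A's weight, N₁ = 921.2 N.
So the A–B interface can sustain at most μ_s N₁ = 257.9 N of static friction.
P = 66 N is within that limit, so A and B move together (both at rest); the A–B friction is simply f₁ = P = 66 N.
B experiences an equal 66 N forward from A (third law). B is in equilibrium, so the floor supplies f₂ = 66 N of static friction (limit μ_s(m_A+m_B)g = 348.5 N, not exceeded).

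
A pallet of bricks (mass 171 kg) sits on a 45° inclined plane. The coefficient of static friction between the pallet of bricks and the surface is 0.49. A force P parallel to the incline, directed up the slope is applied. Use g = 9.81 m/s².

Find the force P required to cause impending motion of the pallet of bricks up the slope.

P ≈ 1770 N

At impending motion up the slope, friction acts down-slope at its limit: f = μ_s N.
P is parallel to the surface, so N = m g cos θ = 1190 N.
Along the incline: P = m g sin θ + μ_s N = 1190 + 0.49×1190 = 1770 N.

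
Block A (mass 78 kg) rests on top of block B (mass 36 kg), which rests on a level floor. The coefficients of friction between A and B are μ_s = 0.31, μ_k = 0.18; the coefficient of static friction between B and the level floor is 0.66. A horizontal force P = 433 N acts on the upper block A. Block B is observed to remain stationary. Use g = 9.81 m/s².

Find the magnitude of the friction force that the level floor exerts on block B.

f ≈ 138 N

Normal force at the A–B interface: N₁ = m_A g = 765.2 N.
So the A–B interface can sustain at most μ_s N₁ = 237.2 N of static friction.
Since P = 433 N > 237.2 N, A slides on B; the A–B friction is kinetic: f₁ = μ_k N₁ = 0.18×765.2 = 138 N.
B experiences an equal 138 N forward from A (third law). B is in equilibrium, so the floor supplies f₂ = 138 N of static friction (limit μ_s(m_A+m_B)g = 738.1 N, not exceeded).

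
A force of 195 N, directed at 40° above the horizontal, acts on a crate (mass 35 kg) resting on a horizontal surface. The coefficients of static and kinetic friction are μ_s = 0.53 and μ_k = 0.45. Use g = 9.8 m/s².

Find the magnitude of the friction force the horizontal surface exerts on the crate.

The vertical component of P reduces the normal force: N = m g − P sin α = 343 − 125.3 = 217.7 N.
Horizontally, friction must balance P cos α = 149.4 N.
μ_s N = 0.53 × 217.7 = 115.4 N.
The required friction exceeds μ_s N, so the crate moves and f = μ_k N = 97.9 N.

f ≈ 97.9 N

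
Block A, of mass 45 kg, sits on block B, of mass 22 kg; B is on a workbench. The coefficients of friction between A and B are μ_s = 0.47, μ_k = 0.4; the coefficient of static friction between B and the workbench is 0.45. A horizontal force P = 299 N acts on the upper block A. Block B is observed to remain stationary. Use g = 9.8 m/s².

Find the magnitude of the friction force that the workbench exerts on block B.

Between the blocks, N₁ = m_A g = 441 N.
Maximum static friction on A from B: μ_s N₁ = 0.47×441 = 207.3 N.
P = 299 N exceeds that limit, so A slips over B and the interface friction becomes kinetic: f₁ = μ_k N₁ = 0.4×441 = 176 N.
By Newton's third law B feels 176 N forward from A. With B stationary, the floor's static friction on B balances it: f₂ = 176 N (well within μ_s(m_A+m_B)g = 295.5 N).

f ≈ 176 N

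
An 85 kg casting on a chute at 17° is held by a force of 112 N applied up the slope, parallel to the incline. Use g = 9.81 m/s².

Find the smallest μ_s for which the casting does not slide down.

N = m g cos θ = 797.4 N.
Friction must make up the shortfall along the incline: f = m g sin θ − P = 243.8 − 112 = 131.8 N.
At the threshold f = μ_s N, so μ_s,min = 131.8/797.4 = 0.165.

μ_s,min ≈ 0.165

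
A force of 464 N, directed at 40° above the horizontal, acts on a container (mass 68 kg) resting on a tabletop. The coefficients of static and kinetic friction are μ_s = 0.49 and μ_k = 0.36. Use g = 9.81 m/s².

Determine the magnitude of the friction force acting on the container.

f ≈ 133 N

Vertical equilibrium gives N = m g − P sin α = 368.8 N.
The horizontal driving force is P cos α = 355.4 N, so equilibrium needs friction f = 355.4 N.
The static-friction limit is μ_s N = 180.7 N.
355.4 > 180.7 N → the container slides; f = μ_k N = 0.36×368.8 = 133 N.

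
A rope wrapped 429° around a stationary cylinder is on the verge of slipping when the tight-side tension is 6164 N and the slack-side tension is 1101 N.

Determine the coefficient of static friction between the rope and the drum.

μ ≈ 0.23

T₂/T₁ = e^{μβ} → μ = ln(T₂/T₁)/β.
β = 429° = 7.487 rad.
μ = ln(6164/1101)/7.487 = ln(5.599)/7.487 = 0.23.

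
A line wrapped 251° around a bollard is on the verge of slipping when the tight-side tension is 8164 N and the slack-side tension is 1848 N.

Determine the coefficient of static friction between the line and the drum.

μ ≈ 0.339

T₂/T₁ = e^{μβ} → μ = ln(T₂/T₁)/β.
β = 251° = 4.381 rad.
μ = ln(8164/1848)/4.381 = ln(4.418)/4.381 = 0.339.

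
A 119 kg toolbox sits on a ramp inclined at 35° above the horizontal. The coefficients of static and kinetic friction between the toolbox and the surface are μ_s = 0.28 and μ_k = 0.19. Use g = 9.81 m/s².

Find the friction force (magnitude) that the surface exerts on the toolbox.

Normal force: N = m g cos θ = 119 × 9.81 × cos 35° = 956.3 N.
For equilibrium along the incline, friction must balance the weight component: f = m g sin θ = 669.6 N up the slope.
Static friction can supply at most μ_s N = 267.8 N.
|669.6| exceeds 267.8 N, so the toolbox slips down-slope; friction is kinetic, f = μ_k N = 0.19×956.3 = 182 N.

f ≈ 182 N (up the incline)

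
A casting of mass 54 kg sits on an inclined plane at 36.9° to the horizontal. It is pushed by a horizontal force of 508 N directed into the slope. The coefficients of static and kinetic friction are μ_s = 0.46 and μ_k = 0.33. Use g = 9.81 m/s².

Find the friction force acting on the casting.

Normal direction: N = m g cos θ + P sin θ = 728.6 N.
Along the incline, the net driving force (taking up-slope positive) is P cos θ − m g sin θ = 406.2 − 318.1 = 88.17 N, so equilibrium requires friction f = -88.17 N (down-slope).
The limit of static friction is μ_s N = 335.2 N.
Since 88.17 N is within the 335.2 N limit, the casting stays put and friction is exactly 88.2 N.

f ≈ 88.2 N (down the incline)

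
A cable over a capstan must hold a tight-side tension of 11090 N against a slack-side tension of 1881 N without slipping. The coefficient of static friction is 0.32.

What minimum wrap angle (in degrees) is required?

β_min ≈ 318°

T₂/T₁ = e^{μβ} → β = ln(T₂/T₁)/μ.
β = ln(11090/1881)/0.32 = 1.774/0.32 = 5.545 rad.
In degrees: β = 5.545 × 180/π = 318°.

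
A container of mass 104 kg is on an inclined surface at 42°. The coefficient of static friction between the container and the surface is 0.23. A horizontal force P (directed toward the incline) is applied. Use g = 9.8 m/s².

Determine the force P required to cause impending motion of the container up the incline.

At impending motion up the slope, friction acts down-slope at its limit: f = μ_s N.
Perpendicular to the incline: N = m g cos θ + P sin θ.
Along the incline: P cos θ = m g sin θ + μ_s N = m g sin θ + μ_s (m g cos θ + P sin θ).
Solving, P (cos θ − μ_s sin θ) = m g (sin θ + μ_s cos θ), so P = 104×9.8×(sin 42° + 0.23 cos 42°)/(cos 42° − 0.23 sin 42°) = 1020×0.8401/0.5892 = 1450 N.

P ≈ 1450 N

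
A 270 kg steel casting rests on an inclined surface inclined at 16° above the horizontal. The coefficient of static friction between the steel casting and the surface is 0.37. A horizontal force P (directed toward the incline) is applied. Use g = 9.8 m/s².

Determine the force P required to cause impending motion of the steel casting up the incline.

At impending motion up the slope, friction acts down-slope at its limit: f = μ_s N.
Perpendicular to the incline: N = m g cos θ + P sin θ.
Along the incline: P cos θ = m g sin θ + μ_s N = m g sin θ + μ_s (m g cos θ + P sin θ).
Solving, P (cos θ − μ_s sin θ) = m g (sin θ + μ_s cos θ), so P = 270×9.8×(sin 16° + 0.37 cos 16°)/(cos 16° − 0.37 sin 16°) = 2650×0.6313/0.8593 = 1940 N.

P ≈ 1940 N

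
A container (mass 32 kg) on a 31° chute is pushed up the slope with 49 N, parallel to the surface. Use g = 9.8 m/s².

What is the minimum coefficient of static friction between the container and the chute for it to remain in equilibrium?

N = m g cos θ = 268.8 N.
Friction must make up the shortfall along the incline: f = m g sin θ − P = 161.5 − 49 = 112.5 N.
At the threshold f = μ_s N, so μ_s,min = 112.5/268.8 = 0.419.

μ_s,min ≈ 0.419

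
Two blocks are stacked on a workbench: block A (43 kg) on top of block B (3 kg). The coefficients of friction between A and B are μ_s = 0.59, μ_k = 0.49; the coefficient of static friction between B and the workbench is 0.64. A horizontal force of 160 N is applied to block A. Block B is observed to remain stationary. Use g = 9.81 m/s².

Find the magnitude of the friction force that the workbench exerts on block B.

The normal force B exerts on A is simply A's weight, N₁ = 421.8 N.
So the A–B interface can sustain at most μ_s N₁ = 248.9 N of static friction.
P = 160 N is within that limit, so A and B move together (both at rest); the A–B friction is simply f₁ = P = 160 N.
By Newton's third law B feels 160 N forward from A. With B stationary, the floor's static friction on B balances it: f₂ = 160 N (well within μ_s(m_A+m_B)g = 288.8 N).

f ≈ 160 N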